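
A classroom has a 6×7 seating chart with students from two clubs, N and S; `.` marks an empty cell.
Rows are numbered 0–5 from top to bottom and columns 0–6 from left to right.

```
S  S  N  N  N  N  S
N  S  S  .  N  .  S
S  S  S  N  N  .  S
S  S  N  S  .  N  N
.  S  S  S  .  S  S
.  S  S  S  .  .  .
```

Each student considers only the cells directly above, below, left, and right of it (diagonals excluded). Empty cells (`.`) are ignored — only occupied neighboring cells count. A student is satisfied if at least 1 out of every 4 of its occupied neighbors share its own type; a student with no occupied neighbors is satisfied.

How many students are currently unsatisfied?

(0,0)S 1/2 satisfied
(0,1)S 2/3 satisfied
(0,2)N 1/3 satisfied
(0,3)N 2/2 satisfied
(0,4)N 3/3 satisfied
(0,5)N 1/2 satisfied
(0,6)S 1/2 satisfied
(1,0)N 0/3 not
(1,1)S 3/4 satisfied
(1,2)S 2/3 satisfied
(1,4)N 2/2 satisfied
(1,6)S 2/2 satisfied
(2,0)S 2/3 satisfied
(2,1)S 4/4 satisfied
(2,2)S 2/4 satisfied
(2,3)N 1/3 satisfied
(2,4)N 2/2 satisfied
(2,6)S 1/2 satisfied
(3,0)S 2/2 satisfied
(3,1)S 3/4 satisfied
(3,2)N 0/4 not
(3,3)S 1/3 satisfied
(3,5)N 1/2 satisfied
(3,6)N 1/3 satisfied
(4,1)S 3/3 satisfied
(4,2)S 3/4 satisfied
(4,3)S 3/3 satisfied
(4,5)S 1/2 satisfied
(4,6)S 1/2 satisfied
(5,1)S 2/2 satisfied
(5,2)S 3/3 satisfied
(5,3)S 2/2 satisfied
Unsatisfied: (1,0), (3,2) — 2 in total.

2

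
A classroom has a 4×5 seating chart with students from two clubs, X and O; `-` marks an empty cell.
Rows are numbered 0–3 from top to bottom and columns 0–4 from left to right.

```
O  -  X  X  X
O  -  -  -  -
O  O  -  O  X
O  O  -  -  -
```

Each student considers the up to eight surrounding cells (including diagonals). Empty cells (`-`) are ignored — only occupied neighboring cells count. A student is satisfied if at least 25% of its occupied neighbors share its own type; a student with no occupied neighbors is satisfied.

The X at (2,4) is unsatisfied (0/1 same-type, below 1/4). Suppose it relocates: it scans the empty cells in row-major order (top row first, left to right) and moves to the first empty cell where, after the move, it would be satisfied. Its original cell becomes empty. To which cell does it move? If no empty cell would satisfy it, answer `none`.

(0,1)

Vacating (2,4). Empty cells in order:
  (0,1): 1/3 same-type → satisfied — stop here.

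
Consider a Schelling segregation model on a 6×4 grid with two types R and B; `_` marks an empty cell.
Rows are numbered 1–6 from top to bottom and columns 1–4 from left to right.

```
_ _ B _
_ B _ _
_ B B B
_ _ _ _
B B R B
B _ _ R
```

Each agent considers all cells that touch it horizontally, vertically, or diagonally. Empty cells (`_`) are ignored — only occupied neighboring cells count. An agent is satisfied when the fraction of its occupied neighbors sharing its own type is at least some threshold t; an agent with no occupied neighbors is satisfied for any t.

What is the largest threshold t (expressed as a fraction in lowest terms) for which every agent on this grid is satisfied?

0/1

Row 1: (1,3)B 1/1
Row 2: (2,2)B 3/3
Row 3: (3,2)B 2/2 · (3,3)B 3/3 · (3,4)B 1/1
Row 5: (5,1)B 2/2 · (5,2)B 2/3 · (5,3)R 1/3 · (5,4)B 0/2
Row 6: (6,1)B 2/2 · (6,4)R 1/2
The smallest same-type fraction is 0/2 at (5,4), which reduces to 0/1. Any threshold above that leaves this agent unsatisfied.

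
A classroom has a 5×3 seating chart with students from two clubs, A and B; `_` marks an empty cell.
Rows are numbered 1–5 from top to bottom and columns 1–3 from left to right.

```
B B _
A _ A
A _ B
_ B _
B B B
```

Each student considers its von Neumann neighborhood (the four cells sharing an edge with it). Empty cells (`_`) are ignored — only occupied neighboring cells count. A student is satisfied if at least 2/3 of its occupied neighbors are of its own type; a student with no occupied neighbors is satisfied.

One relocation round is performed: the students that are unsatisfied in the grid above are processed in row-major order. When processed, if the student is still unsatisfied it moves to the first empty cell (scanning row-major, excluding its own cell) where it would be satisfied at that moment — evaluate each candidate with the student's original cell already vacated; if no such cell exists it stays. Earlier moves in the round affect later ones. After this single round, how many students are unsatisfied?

2

Initially unsatisfied (in order): (1,1), (2,1), (2,3), (3,3).
  (1,1) → (3,2).
  (2,1): now satisfied by earlier moves; stays.
  (2,3): no empty cell satisfies it; stays.
  (3,3) → (4,1).
Resulting grid:
_ B _
A _ A
A B _
B B _
B B B
Unsatisfied now: (3,1), (3,2).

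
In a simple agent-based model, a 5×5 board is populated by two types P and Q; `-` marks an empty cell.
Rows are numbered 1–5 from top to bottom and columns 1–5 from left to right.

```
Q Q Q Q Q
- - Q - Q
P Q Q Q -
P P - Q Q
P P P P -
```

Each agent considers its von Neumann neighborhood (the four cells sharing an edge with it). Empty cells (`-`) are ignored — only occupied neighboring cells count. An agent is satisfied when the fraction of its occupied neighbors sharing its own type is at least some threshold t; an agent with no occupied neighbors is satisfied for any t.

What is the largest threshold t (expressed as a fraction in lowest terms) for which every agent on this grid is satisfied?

1/3

Row 1: (1,1)Q 1/1 · (1,2)Q 2/2 · (1,3)Q 3/3 · (1,4)Q 2/2 · (1,5)Q 2/2
Row 2: (2,3)Q 2/2 · (2,5)Q 1/1
Row 3: (3,1)P 1/2 · (3,2)Q 1/3 · (3,3)Q 3/3 · (3,4)Q 2/2
Row 4: (4,1)P 3/3 · (4,2)P 2/3 · (4,4)Q 2/3 · (4,5)Q 1/1
Row 5: (5,1)P 2/2 · (5,2)P 3/3 · (5,3)P 2/2 · (5,4)P 1/2
The smallest same-type fraction is 1/3 at (3,2), which reduces to 1/3. Any threshold above that leaves this agent unsatisfied.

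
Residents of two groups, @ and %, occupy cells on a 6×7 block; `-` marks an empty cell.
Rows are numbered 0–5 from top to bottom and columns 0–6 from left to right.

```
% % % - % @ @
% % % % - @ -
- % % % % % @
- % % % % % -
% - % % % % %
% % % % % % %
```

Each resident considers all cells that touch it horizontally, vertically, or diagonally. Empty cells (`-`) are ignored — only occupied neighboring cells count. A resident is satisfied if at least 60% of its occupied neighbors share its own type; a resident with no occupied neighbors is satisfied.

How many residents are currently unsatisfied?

3

Row 0: (0,0)% 3/3 ok · (0,1)% 5/5 ok · (0,2)% 4/4 ok · (0,4)% 1/3 unhappy · (0,5)@ 2/3 ok · (0,6)@ 2/2 ok
Row 1: (1,0)% 4/4 ok · (1,1)% 7/7 ok · (1,2)% 7/7 ok · (1,3)% 6/6 ok · (1,5)@ 3/6 unhappy
Row 2: (2,1)% 6/6 ok · (2,2)% 8/8 ok · (2,3)% 7/7 ok · (2,4)% 6/7 ok · (2,5)% 3/5 ok · (2,6)@ 1/3 unhappy
Row 3: (3,1)% 5/5 ok · (3,2)% 7/7 ok · (3,3)% 8/8 ok · (3,4)% 8/8 ok · (3,5)% 6/7 ok
Row 4: (4,0)% 3/3 ok · (4,2)% 7/7 ok · (4,3)% 8/8 ok · (4,4)% 8/8 ok · (4,5)% 7/7 ok · (4,6)% 4/4 ok
Row 5: (5,0)% 2/2 ok · (5,1)% 4/4 ok · (5,2)% 4/4 ok · (5,3)% 5/5 ok · (5,4)% 5/5 ok · (5,5)% 5/5 ok · (5,6)% 3/3 ok
Unsatisfied: (0,4), (1,5), (2,6) — 3 in total.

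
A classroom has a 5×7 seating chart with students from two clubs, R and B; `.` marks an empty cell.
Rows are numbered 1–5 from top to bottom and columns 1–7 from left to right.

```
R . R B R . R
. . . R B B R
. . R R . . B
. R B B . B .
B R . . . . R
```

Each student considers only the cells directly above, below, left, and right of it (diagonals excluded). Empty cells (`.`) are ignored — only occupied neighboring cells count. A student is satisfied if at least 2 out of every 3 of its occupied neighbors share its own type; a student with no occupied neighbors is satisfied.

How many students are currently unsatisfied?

14

Row 1: (1,1)R 0/0 satisfied · (1,3)R 0/1 not · (1,4)B 0/3 not · (1,5)R 0/2 not · (1,7)R 1/1 satisfied
Row 2: (2,4)R 1/3 not · (2,5)B 1/3 not · (2,6)B 1/2 not · (2,7)R 1/3 not
Row 3: (3,3)R 1/2 not · (3,4)R 2/3 satisfied · (3,7)B 0/1 not
Row 4: (4,2)R 1/2 not · (4,3)B 1/3 not · (4,4)B 1/2 not · (4,6)B 0/0 satisfied
Row 5: (5,1)B 0/1 not · (5,2)R 1/2 not · (5,7)R 0/0 satisfied
Unsatisfied: (1,3), (1,4), (1,5), (2,4), (2,5), (2,6), (2,7), (3,3), (3,7), (4,2), (4,3), (4,4), (5,1), (5,2) — 14 in total.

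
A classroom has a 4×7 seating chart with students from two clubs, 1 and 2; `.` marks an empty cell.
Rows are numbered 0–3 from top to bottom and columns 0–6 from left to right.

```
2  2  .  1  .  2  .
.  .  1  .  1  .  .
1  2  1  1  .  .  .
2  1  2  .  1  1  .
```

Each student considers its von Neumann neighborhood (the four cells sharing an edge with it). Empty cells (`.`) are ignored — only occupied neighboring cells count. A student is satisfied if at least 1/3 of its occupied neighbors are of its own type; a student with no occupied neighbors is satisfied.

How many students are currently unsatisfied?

(0,0)2 1/1 ✓
(0,1)2 1/1 ✓
(0,3)1 0/0 ✓
(0,5)2 0/0 ✓
(1,2)1 1/1 ✓
(1,4)1 0/0 ✓
(2,0)1 0/2 ✗
(2,1)2 0/3 ✗
(2,2)1 2/4 ✓
(2,3)1 1/1 ✓
(3,0)2 0/2 ✗
(3,1)1 0/3 ✗
(3,2)2 0/2 ✗
(3,4)1 1/1 ✓
(3,5)1 1/1 ✓
Unsatisfied: (2,0), (2,1), (3,0), (3,1), (3,2) — 5 in total.

5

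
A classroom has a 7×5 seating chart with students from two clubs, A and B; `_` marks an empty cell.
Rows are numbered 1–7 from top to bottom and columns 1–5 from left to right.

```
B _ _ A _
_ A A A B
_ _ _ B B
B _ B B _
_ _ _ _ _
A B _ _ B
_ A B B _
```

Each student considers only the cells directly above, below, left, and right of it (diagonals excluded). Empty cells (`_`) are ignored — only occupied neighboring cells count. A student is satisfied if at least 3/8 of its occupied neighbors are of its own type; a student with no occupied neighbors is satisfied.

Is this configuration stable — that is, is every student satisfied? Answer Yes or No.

No

Row 1: (1,1)B 0/0 ok · (1,4)A 1/1 ok
Row 2: (2,2)A 1/1 ok · (2,3)A 2/2 ok · (2,4)A 2/4 ok · (2,5)B 1/2 ok
Row 3: (3,4)B 2/3 ok · (3,5)B 2/2 ok
Row 4: (4,1)B 0/0 ok · (4,3)B 1/1 ok · (4,4)B 2/2 ok
Row 6: (6,1)A 0/1 unhappy · (6,2)B 0/2 unhappy · (6,5)B 0/0 ok
Row 7: (7,2)A 0/2 unhappy · (7,3)B 1/2 ok · (7,4)B 1/1 ok
For instance (6,1) has only 0/1 same-type neighbors, below 3/8.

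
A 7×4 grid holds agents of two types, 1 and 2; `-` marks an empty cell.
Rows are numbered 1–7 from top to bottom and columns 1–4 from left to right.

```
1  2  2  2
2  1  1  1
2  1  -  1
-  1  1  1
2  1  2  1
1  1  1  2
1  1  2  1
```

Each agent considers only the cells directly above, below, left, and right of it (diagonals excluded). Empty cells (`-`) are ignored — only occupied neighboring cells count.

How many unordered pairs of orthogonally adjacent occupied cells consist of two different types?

19

Scan each occupied cell's neighbors to the right and below so each pair is counted once.
Row 1: 1(1,1)–2(1,2)≠ 1(1,1)–2(2,1)≠ 2(1,2)–2(1,3)= 2(1,2)–1(2,2)≠ 2(1,3)–2(1,4)= 2(1,3)–1(2,3)≠ 2(1,4)–1(2,4)≠  → 5/7 unlike.
Row 2: 2(2,1)–1(2,2)≠ 2(2,1)–2(3,1)= 1(2,2)–1(2,3)= 1(2,2)–1(3,2)= 1(2,3)–1(2,4)= 1(2,4)–1(3,4)=  → 1/6 unlike.
Row 3: 2(3,1)–1(3,2)≠ 1(3,2)–1(4,2)= 1(3,4)–1(4,4)=  → 1/3 unlike.
Row 4: 1(4,2)–1(4,3)= 1(4,2)–1(5,2)= 1(4,3)–1(4,4)= 1(4,3)–2(5,3)≠ 1(4,4)–1(5,4)=  → 1/5 unlike.
Row 5: 2(5,1)–1(5,2)≠ 2(5,1)–1(6,1)≠ 1(5,2)–2(5,3)≠ 1(5,2)–1(6,2)= 2(5,3)–1(5,4)≠ 2(5,3)–1(6,3)≠ 1(5,4)–2(6,4)≠  → 6/7 unlike.
Row 6: 1(6,1)–1(6,2)= 1(6,1)–1(7,1)= 1(6,2)–1(6,3)= 1(6,2)–1(7,2)= 1(6,3)–2(6,4)≠ 1(6,3)–2(7,3)≠ 2(6,4)–1(7,4)≠  → 3/7 unlike.
Row 7: 1(7,1)–1(7,2)= 1(7,2)–2(7,3)≠ 2(7,3)–1(7,4)≠  → 2/3 unlike.
Total adjacent occupied pairs: 38; unlike-type pairs: 19.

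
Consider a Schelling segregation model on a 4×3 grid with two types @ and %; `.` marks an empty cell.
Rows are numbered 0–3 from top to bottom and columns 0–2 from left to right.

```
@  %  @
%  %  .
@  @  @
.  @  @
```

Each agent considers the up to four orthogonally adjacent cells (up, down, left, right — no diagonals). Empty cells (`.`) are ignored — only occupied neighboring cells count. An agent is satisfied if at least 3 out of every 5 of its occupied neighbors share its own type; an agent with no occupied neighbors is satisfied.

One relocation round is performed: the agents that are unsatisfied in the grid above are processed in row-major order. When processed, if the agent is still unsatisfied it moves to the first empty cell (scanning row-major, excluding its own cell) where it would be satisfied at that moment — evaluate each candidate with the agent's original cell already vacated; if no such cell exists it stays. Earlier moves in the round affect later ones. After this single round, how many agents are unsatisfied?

1

Initially unsatisfied (in order): (0,0), (0,1), (0,2), (1,0), (2,0).
  (0,0) → (1,2).
  (0,1) → (0,0).
  (0,2): now satisfied by earlier moves; stays.
  (1,0): now satisfied by earlier moves; stays.
  (2,0) → (3,0).
Resulting grid:
% . @
% % @
. @ @
@ @ @
Unsatisfied now: (1,1).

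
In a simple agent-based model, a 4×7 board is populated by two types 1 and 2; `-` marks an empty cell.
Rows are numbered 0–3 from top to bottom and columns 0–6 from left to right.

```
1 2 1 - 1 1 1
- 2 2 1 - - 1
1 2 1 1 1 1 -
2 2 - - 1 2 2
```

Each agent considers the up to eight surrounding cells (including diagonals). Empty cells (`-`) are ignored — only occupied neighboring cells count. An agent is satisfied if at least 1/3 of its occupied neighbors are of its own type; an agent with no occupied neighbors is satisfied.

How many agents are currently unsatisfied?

(0,0)1 0/2 unhappy
(0,1)2 2/4 ok
(0,2)1 1/4 unhappy
(0,4)1 2/2 ok
(0,5)1 3/3 ok
(0,6)1 2/2 ok
(1,1)2 3/7 ok
(1,2)2 3/7 ok
(1,3)1 5/6 ok
(1,6)1 3/3 ok
(2,0)1 0/4 unhappy
(2,1)2 4/6 ok
(2,2)1 2/6 ok
(2,3)1 4/5 ok
(2,4)1 4/5 ok
(2,5)1 3/5 ok
(3,0)2 2/3 ok
(3,1)2 2/4 ok
(3,4)1 3/4 ok
(3,5)2 1/4 unhappy
(3,6)2 1/2 ok
Unsatisfied: (0,0), (0,2), (2,0), (3,5) — 4 in total.

4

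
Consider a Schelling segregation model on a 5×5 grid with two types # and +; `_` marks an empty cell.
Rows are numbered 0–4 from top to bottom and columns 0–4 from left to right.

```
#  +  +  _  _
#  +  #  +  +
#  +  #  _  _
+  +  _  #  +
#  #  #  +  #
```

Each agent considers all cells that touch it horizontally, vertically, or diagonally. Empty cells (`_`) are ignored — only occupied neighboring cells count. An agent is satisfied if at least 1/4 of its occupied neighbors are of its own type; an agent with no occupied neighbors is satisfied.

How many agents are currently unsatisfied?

2

(0,0)# 1/3 ✓
(0,1)+ 2/5 ✓
(0,2)+ 3/4 ✓
(1,0)# 2/5 ✓
(1,1)+ 3/8 ✓
(1,2)# 1/6 ✗
(1,3)+ 2/4 ✓
(1,4)+ 1/1 ✓
(2,0)# 1/5 ✗
(2,1)+ 3/7 ✓
(2,2)# 2/6 ✓
(3,0)+ 2/5 ✓
(3,1)+ 2/7 ✓
(3,3)# 3/5 ✓
(3,4)+ 1/3 ✓
(4,0)# 1/3 ✓
(4,1)# 2/4 ✓
(4,2)# 2/4 ✓
(4,3)+ 1/4 ✓
(4,4)# 1/3 ✓
Unsatisfied: (1,2), (2,0) — 2 in total.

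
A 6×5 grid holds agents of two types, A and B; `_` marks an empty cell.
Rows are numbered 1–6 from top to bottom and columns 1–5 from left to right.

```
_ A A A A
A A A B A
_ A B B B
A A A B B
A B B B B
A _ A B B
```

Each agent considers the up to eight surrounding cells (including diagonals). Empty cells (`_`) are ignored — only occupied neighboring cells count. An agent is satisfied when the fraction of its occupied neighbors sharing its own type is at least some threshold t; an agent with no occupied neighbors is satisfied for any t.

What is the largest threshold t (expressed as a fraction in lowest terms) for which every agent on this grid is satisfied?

0/1

(1,2)A 4/4
(1,3)A 4/5
(1,4)A 4/5
(1,5)A 2/3
(2,1)A 3/3
(2,2)A 5/6
(2,3)A 5/8
(2,4)B 3/8
(2,5)A 2/5
(3,2)A 6/7
(3,3)B 3/8
(3,4)B 5/8
(3,5)B 4/5
(4,1)A 3/4
(4,2)A 4/7
(4,3)A 2/8
(4,4)B 7/8
(4,5)B 5/5
(5,1)A 3/4
(5,2)B 1/7
(5,3)B 4/7
(5,4)B 6/8
(5,5)B 5/5
(6,1)A 1/2
(6,3)A 0/4
(6,4)B 4/5
(6,5)B 3/3
The smallest same-type fraction is 0/4 at (6,3), which reduces to 0/1. Any threshold above that leaves this agent unsatisfied.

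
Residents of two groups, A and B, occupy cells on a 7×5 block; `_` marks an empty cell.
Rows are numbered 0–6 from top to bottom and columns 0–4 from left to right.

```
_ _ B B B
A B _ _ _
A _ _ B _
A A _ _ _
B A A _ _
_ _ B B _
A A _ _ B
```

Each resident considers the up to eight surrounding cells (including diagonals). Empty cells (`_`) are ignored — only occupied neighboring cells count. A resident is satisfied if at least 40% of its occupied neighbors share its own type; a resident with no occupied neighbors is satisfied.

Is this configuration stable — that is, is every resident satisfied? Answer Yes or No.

No

(0,2)B 2/2 ok
(0,3)B 2/2 ok
(0,4)B 1/1 ok
(1,0)A 1/2 ok
(1,1)B 1/3 unhappy
(2,0)A 3/4 ok
(2,3)B 0/0 ok
(3,0)A 3/4 ok
(3,1)A 4/5 ok
(4,0)B 0/3 unhappy
(4,1)A 3/5 ok
(4,2)A 2/4 ok
(5,2)B 1/4 unhappy
(5,3)B 2/3 ok
(6,0)A 1/1 ok
(6,1)A 1/2 ok
(6,4)B 1/1 ok
For instance (1,1) has only 1/3 same-type neighbors, below 2/5.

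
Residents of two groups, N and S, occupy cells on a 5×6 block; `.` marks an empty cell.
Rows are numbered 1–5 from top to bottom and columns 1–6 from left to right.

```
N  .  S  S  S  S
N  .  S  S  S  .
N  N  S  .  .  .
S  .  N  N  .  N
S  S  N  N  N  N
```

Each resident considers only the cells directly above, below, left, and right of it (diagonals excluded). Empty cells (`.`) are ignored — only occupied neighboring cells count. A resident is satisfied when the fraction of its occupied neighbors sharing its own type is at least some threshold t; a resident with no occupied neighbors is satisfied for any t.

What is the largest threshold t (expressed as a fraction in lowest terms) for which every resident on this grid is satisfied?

1/3

(1,1)N 1/1
(1,3)S 2/2
(1,4)S 3/3
(1,5)S 3/3
(1,6)S 1/1
(2,1)N 2/2
(2,3)S 3/3
(2,4)S 3/3
(2,5)S 2/2
(3,1)N 2/3
(3,2)N 1/2
(3,3)S 1/3
(4,1)S 1/2
(4,3)N 2/3
(4,4)N 2/2
(4,6)N 1/1
(5,1)S 2/2
(5,2)S 1/2
(5,3)N 2/3
(5,4)N 3/3
(5,5)N 2/2
(5,6)N 2/2
The smallest same-type fraction is 1/3 at (3,3), which reduces to 1/3. Any threshold above that leaves this resident unsatisfied.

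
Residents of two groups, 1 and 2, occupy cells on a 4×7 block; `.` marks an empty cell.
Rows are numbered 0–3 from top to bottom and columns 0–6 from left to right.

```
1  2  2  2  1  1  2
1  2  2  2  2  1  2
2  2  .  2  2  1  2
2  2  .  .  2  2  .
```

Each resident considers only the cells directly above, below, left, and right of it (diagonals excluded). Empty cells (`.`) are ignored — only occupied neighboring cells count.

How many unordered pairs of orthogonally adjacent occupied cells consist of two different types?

Scan each occupied cell's neighbors to the right and below so each pair is counted once.
From row 0: 4 unlike of 13 pairs (running 4/13).
From row 1: 4 unlike of 12 pairs (running 8/25).
From row 2: 3 unlike of 8 pairs (running 11/33).
From row 3: 0 unlike of 2 pairs (running 11/35).
Total adjacent occupied pairs: 35; unlike-type pairs: 11.

11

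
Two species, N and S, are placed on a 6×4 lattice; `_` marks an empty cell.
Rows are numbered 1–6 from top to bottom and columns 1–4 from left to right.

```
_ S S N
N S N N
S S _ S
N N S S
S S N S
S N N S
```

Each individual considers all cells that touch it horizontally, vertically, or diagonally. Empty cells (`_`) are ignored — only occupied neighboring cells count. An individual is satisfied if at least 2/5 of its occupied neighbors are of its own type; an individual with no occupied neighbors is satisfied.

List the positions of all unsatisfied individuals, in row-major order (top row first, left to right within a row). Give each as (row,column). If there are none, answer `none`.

Row 1: (1,2)S 2/4 ✓ · (1,3)S 2/5 ✓ · (1,4)N 2/3 ✓
Row 2: (2,1)N 0/4 ✗ · (2,2)S 4/6 ✓ · (2,3)N 2/7 ✗ · (2,4)N 2/4 ✓
Row 3: (3,1)S 2/5 ✓ · (3,2)S 3/7 ✓ · (3,4)S 2/4 ✓
Row 4: (4,1)N 1/5 ✗ · (4,2)N 2/7 ✗ · (4,3)S 5/7 ✓ · (4,4)S 3/4 ✓
Row 5: (5,1)S 2/5 ✓ · (5,2)S 3/8 ✗ · (5,3)N 3/8 ✗ · (5,4)S 3/5 ✓
Row 6: (6,1)S 2/3 ✓ · (6,2)N 2/5 ✓ · (6,3)N 2/5 ✓ · (6,4)S 1/3 ✗

(2,1), (2,3), (4,1), (4,2), (5,2), (5,3), (6,4)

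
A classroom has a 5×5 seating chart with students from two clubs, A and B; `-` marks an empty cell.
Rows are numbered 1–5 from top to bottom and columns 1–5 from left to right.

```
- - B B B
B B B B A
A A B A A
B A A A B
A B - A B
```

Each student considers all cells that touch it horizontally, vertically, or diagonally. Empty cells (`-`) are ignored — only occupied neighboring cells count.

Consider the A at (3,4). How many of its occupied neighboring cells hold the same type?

4

Occupied neighbors of (3,4): (2,3)=B, (2,4)=B, (2,5)=A, (3,3)=B, (3,5)=A, (4,3)=A, (4,4)=A, (4,5)=B.
Same type (A): 4 of 8.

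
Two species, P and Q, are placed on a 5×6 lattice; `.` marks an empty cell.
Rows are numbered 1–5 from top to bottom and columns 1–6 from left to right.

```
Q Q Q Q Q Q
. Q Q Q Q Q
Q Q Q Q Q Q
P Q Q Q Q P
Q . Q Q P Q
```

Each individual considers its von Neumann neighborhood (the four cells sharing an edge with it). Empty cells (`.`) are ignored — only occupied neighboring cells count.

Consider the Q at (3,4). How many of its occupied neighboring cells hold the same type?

4

Occupied neighbors of (3,4): (2,4)=Q, (4,4)=Q, (3,3)=Q, (3,5)=Q.
Same type (Q): 4 of 4.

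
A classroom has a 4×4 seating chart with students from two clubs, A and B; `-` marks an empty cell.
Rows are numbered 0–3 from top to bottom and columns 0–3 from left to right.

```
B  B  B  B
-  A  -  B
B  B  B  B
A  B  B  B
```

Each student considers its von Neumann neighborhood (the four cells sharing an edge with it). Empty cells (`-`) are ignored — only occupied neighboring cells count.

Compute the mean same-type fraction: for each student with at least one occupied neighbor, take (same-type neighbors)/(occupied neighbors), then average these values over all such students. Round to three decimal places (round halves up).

Row 0: (0,0)B 1/1 · (0,1)B 2/3 · (0,2)B 2/2 · (0,3)B 2/2
Row 1: (1,1)A 0/2 · (1,3)B 2/2
Row 2: (2,0)B 1/2 · (2,1)B 3/4 · (2,2)B 3/3 · (2,3)B 3/3
Row 3: (3,0)A 0/2 · (3,1)B 2/3 · (3,2)B 3/3 · (3,3)B 2/2
Sum over 14 students: 1/1 + 2/3 + 2/2 + 2/2 + 0/2 + 2/2 + 1/2 + 3/4 + 3/3 + 3/3 + 0/2 + 2/3 + 3/3 + 2/2 = 127/12; mean = 127/12 ÷ 14 = 127/168 = 0.755952… → 0.756.

0.756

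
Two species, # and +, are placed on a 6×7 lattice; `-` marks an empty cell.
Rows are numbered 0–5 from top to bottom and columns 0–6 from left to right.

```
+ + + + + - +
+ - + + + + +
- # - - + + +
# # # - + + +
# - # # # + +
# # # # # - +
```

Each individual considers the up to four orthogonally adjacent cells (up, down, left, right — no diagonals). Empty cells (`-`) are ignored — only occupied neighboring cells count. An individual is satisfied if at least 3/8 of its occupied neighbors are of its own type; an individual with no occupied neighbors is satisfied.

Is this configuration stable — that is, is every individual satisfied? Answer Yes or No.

Yes

Row 0: (0,0)+ 2/2 ✓ · (0,1)+ 2/2 ✓ · (0,2)+ 3/3 ✓ · (0,3)+ 3/3 ✓ · (0,4)+ 2/2 ✓ · (0,6)+ 1/1 ✓
Row 1: (1,0)+ 1/1 ✓ · (1,2)+ 2/2 ✓ · (1,3)+ 3/3 ✓ · (1,4)+ 4/4 ✓ · (1,5)+ 3/3 ✓ · (1,6)+ 3/3 ✓
Row 2: (2,1)# 1/1 ✓ · (2,4)+ 3/3 ✓ · (2,5)+ 4/4 ✓ · (2,6)+ 3/3 ✓
Row 3: (3,0)# 2/2 ✓ · (3,1)# 3/3 ✓ · (3,2)# 2/2 ✓ · (3,4)+ 2/3 ✓ · (3,5)+ 4/4 ✓ · (3,6)+ 3/3 ✓
Row 4: (4,0)# 2/2 ✓ · (4,2)# 3/3 ✓ · (4,3)# 3/3 ✓ · (4,4)# 2/4 ✓ · (4,5)+ 2/3 ✓ · (4,6)+ 3/3 ✓
Row 5: (5,0)# 2/2 ✓ · (5,1)# 2/2 ✓ · (5,2)# 3/3 ✓ · (5,3)# 3/3 ✓ · (5,4)# 2/2 ✓ · (5,6)+ 1/1 ✓
All meet the threshold, so the configuration is stable.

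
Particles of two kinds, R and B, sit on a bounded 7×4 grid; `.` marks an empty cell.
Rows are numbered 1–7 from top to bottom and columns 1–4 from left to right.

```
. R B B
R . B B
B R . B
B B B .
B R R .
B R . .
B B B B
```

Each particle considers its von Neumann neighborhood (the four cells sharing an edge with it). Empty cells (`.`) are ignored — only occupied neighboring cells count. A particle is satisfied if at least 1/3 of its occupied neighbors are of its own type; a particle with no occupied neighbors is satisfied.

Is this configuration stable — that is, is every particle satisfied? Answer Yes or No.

Row 1: (1,2)R 0/1 unhappy · (1,3)B 2/3 ok · (1,4)B 2/2 ok
Row 2: (2,1)R 0/1 unhappy · (2,3)B 2/2 ok · (2,4)B 3/3 ok
Row 3: (3,1)B 1/3 ok · (3,2)R 0/2 unhappy · (3,4)B 1/1 ok
Row 4: (4,1)B 3/3 ok · (4,2)B 2/4 ok · (4,3)B 1/2 ok
Row 5: (5,1)B 2/3 ok · (5,2)R 2/4 ok · (5,3)R 1/2 ok
Row 6: (6,1)B 2/3 ok · (6,2)R 1/3 ok
Row 7: (7,1)B 2/2 ok · (7,2)B 2/3 ok · (7,3)B 2/2 ok · (7,4)B 1/1 ok
For instance (1,2) has only 0/1 same-type neighbors, below 1/3.

No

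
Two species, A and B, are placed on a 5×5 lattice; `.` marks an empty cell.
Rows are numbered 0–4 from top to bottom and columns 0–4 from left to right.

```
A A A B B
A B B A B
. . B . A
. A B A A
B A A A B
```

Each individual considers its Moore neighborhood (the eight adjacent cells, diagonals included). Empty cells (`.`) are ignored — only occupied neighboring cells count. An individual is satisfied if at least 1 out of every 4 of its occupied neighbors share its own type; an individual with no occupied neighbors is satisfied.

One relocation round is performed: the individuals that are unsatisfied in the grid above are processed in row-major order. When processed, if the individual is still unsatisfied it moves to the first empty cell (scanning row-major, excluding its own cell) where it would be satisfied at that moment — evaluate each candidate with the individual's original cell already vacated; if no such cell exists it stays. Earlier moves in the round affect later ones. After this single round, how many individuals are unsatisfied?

Initially unsatisfied (in order): (3,2), (4,0), (4,4).
  (3,2) → (2,0).
  (4,0) → (2,1).
  (4,4) → (2,3).
Resulting grid:
A A A B B
A B B A B
B B B B A
. A . A A
. A A A .
All satisfied now.

0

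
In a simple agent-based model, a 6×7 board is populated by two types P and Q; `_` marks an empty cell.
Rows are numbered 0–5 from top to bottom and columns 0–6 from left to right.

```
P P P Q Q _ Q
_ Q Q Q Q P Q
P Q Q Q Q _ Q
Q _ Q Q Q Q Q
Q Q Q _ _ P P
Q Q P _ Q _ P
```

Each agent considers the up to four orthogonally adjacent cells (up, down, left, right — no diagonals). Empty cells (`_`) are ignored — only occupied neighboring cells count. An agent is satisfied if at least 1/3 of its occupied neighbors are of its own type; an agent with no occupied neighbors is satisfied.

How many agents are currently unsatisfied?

(0,0)P 1/1 ✓
(0,1)P 2/3 ✓
(0,2)P 1/3 ✓
(0,3)Q 2/3 ✓
(0,4)Q 2/2 ✓
(0,6)Q 1/1 ✓
(1,1)Q 2/3 ✓
(1,2)Q 3/4 ✓
(1,3)Q 4/4 ✓
(1,4)Q 3/4 ✓
(1,5)P 0/2 ✗
(1,6)Q 2/3 ✓
(2,0)P 0/2 ✗
(2,1)Q 2/3 ✓
(2,2)Q 4/4 ✓
(2,3)Q 4/4 ✓
(2,4)Q 3/3 ✓
(2,6)Q 2/2 ✓
(3,0)Q 1/2 ✓
(3,2)Q 3/3 ✓
(3,3)Q 3/3 ✓
(3,4)Q 3/3 ✓
(3,5)Q 2/3 ✓
(3,6)Q 2/3 ✓
(4,0)Q 3/3 ✓
(4,1)Q 3/3 ✓
(4,2)Q 2/3 ✓
(4,5)P 1/2 ✓
(4,6)P 2/3 ✓
(5,0)Q 2/2 ✓
(5,1)Q 2/3 ✓
(5,2)P 0/2 ✗
(5,4)Q 0/0 ✓
(5,6)P 1/1 ✓
Unsatisfied: (1,5), (2,0), (5,2) — 3 in total.

3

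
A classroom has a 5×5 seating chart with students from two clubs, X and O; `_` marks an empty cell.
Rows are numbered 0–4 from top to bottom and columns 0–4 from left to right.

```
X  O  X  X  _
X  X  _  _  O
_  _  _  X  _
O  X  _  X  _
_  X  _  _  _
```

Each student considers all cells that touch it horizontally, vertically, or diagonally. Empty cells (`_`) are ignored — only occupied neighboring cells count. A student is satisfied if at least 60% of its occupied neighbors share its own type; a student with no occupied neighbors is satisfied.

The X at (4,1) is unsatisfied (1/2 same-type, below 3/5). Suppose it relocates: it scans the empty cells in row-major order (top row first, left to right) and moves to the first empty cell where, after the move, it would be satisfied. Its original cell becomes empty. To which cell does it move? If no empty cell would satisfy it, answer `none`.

(1,2)

Vacating (4,1). Empty cells in order:
  (0,4): 1/2 same-type → still unsatisfied.
  (1,2): 4/5 same-type → satisfied — stop here.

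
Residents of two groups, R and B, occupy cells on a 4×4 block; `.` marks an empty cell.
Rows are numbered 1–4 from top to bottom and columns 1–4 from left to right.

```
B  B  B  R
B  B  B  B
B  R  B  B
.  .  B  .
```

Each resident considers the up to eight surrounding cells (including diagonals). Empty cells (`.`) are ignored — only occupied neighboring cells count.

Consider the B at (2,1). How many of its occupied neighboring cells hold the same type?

4

Occupied neighbors of (2,1): (1,1)=B, (1,2)=B, (2,2)=B, (3,1)=B, (3,2)=R.
Same type (B): 4 of 5.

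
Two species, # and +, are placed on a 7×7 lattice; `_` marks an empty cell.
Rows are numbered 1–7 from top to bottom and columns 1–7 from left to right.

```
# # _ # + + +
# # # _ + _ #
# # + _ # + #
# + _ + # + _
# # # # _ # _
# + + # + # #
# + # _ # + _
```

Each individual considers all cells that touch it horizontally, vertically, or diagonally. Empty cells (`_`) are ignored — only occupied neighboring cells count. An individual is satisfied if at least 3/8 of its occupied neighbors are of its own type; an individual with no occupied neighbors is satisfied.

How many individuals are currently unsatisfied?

14

Row 1: (1,1)# 3/3 ✓ · (1,2)# 4/4 ✓ · (1,4)# 1/3 ✗ · (1,5)+ 2/3 ✓ · (1,6)+ 3/4 ✓ · (1,7)+ 1/2 ✓
Row 2: (2,1)# 5/5 ✓ · (2,2)# 6/7 ✓ · (2,3)# 4/5 ✓ · (2,5)+ 3/5 ✓ · (2,7)# 1/4 ✗
Row 3: (3,1)# 4/5 ✓ · (3,2)# 5/7 ✓ · (3,3)+ 2/5 ✓ · (3,5)# 1/5 ✗ · (3,6)+ 2/6 ✗ · (3,7)# 1/3 ✗
Row 4: (4,1)# 4/5 ✓ · (4,2)+ 1/7 ✗ · (4,4)+ 1/5 ✗ · (4,5)# 3/6 ✓ · (4,6)+ 1/5 ✗
Row 5: (5,1)# 3/5 ✓ · (5,2)# 4/7 ✓ · (5,3)# 3/7 ✓ · (5,4)# 3/6 ✓ · (5,6)# 3/5 ✓
Row 6: (6,1)# 3/5 ✓ · (6,2)+ 2/8 ✗ · (6,3)+ 2/7 ✗ · (6,4)# 4/6 ✓ · (6,5)+ 1/6 ✗ · (6,6)# 3/5 ✓ · (6,7)# 2/3 ✓
Row 7: (7,1)# 1/3 ✗ · (7,2)+ 2/5 ✓ · (7,3)# 1/4 ✗ · (7,5)# 2/4 ✓ · (7,6)+ 1/4 ✗
Unsatisfied: (1,4), (2,7), (3,5), (3,6), (3,7), (4,2), (4,4), (4,6), (6,2), (6,3), (6,5), (7,1), (7,3), (7,6) — 14 in total.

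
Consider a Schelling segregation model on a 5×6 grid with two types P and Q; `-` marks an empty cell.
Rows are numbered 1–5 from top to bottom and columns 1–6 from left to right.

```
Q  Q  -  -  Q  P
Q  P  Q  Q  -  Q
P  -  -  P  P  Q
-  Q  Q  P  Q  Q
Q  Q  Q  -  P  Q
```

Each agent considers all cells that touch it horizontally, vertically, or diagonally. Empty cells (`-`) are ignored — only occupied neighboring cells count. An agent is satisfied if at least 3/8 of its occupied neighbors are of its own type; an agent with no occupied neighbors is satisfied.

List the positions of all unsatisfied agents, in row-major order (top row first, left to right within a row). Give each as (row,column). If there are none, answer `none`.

Row 1: (1,1)Q 2/3 ✓ · (1,2)Q 3/4 ✓ · (1,5)Q 2/3 ✓ · (1,6)P 0/2 ✗
Row 2: (2,1)Q 2/4 ✓ · (2,2)P 1/5 ✗ · (2,3)Q 2/4 ✓ · (2,4)Q 2/4 ✓ · (2,6)Q 2/4 ✓
Row 3: (3,1)P 1/3 ✗ · (3,4)P 2/6 ✗ · (3,5)P 2/7 ✗ · (3,6)Q 3/4 ✓
Row 4: (4,2)Q 4/5 ✓ · (4,3)Q 3/5 ✓ · (4,4)P 3/6 ✓ · (4,5)Q 3/7 ✓ · (4,6)Q 3/5 ✓
Row 5: (5,1)Q 2/2 ✓ · (5,2)Q 4/4 ✓ · (5,3)Q 3/4 ✓ · (5,5)P 1/4 ✗ · (5,6)Q 2/3 ✓

(1,6), (2,2), (3,1), (3,4), (3,5), (5,5)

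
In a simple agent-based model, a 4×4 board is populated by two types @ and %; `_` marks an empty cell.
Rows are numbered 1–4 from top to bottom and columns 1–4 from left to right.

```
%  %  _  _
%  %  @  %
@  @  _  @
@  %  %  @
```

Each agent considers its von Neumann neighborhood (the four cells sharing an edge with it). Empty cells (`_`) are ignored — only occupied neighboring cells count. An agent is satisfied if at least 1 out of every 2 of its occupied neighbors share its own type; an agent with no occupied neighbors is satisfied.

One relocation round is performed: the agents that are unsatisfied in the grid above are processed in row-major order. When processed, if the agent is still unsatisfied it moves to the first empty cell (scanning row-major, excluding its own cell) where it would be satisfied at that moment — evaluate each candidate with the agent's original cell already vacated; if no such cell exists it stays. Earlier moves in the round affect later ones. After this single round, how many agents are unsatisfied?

Initially unsatisfied (in order): (2,3), (2,4), (3,2), (4,2).
  (2,3) → (3,3).
  (2,4) → (1,3).
  (3,2): now satisfied by earlier moves; stays.
  (4,2) → (1,4).
Resulting grid:
% % % %
% % _ _
@ @ @ @
@ _ % @
Unsatisfied now: (4,3).

1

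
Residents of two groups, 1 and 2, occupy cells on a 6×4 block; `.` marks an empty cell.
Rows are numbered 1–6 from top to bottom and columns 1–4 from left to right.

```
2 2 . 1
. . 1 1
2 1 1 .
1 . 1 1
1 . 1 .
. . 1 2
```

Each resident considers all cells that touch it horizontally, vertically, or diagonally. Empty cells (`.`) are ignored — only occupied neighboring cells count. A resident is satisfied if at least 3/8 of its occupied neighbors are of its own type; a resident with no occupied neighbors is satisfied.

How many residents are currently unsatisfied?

Row 1: (1,1)2 1/1 satisfied · (1,2)2 1/2 satisfied · (1,4)1 2/2 satisfied
Row 2: (2,3)1 4/5 satisfied · (2,4)1 3/3 satisfied
Row 3: (3,1)2 0/2 not · (3,2)1 4/5 satisfied · (3,3)1 5/5 satisfied
Row 4: (4,1)1 2/3 satisfied · (4,3)1 4/4 satisfied · (4,4)1 3/3 satisfied
Row 5: (5,1)1 1/1 satisfied · (5,3)1 3/4 satisfied
Row 6: (6,3)1 1/2 satisfied · (6,4)2 0/2 not
Unsatisfied: (3,1), (6,4) — 2 in total.

2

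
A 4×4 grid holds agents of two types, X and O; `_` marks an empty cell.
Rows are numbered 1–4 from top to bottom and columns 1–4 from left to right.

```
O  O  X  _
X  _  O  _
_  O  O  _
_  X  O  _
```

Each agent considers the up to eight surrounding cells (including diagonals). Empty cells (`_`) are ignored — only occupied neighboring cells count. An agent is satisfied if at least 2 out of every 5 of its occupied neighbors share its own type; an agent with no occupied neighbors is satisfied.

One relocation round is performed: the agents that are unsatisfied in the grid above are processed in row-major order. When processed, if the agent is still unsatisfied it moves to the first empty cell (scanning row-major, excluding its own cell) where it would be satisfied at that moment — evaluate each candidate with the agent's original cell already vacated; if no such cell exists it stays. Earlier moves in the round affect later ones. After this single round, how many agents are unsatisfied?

0

Initially unsatisfied (in order): (1,3), (2,1), (4,2).
  (1,3) → (3,1).
  (2,1) → (4,1).
  (4,2): now satisfied by earlier moves; stays.
Resulting grid:
O O _ _
_ _ O _
X O O _
X X O _
All satisfied now.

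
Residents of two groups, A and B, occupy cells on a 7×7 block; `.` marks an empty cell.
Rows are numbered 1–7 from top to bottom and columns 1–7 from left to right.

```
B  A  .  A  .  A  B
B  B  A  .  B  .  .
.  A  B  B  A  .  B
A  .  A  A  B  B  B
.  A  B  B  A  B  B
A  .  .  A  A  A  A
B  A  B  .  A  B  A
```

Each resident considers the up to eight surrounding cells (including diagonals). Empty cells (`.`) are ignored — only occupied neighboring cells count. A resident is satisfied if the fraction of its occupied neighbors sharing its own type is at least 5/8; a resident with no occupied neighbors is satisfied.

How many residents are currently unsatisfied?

(1,1)B 2/3 satisfied
(1,2)A 1/4 not
(1,4)A 1/2 not
(1,6)A 0/2 not
(1,7)B 0/1 not
(2,1)B 2/4 not
(2,2)B 3/6 not
(2,3)A 3/6 not
(2,5)B 1/4 not
(3,2)A 3/6 not
(3,3)B 2/6 not
(3,4)B 3/7 not
(3,5)A 1/5 not
(3,7)B 2/2 satisfied
(4,1)A 2/2 satisfied
(4,3)A 3/7 not
(4,4)A 3/8 not
(4,5)B 4/7 not
(4,6)B 5/7 satisfied
(4,7)B 4/4 satisfied
(5,2)A 3/4 satisfied
(5,3)B 1/5 not
(5,4)B 2/7 not
(5,5)A 4/8 not
(5,6)B 4/8 not
(5,7)B 3/5 not
(6,1)A 2/3 satisfied
(6,4)A 3/6 not
(6,5)A 4/7 not
(6,6)A 5/8 satisfied
(6,7)A 2/5 not
(7,1)B 0/2 not
(7,2)A 1/3 not
(7,3)B 0/2 not
(7,5)A 3/4 satisfied
(7,6)B 0/5 not
(7,7)A 2/3 satisfied
Unsatisfied: (1,2), (1,4), (1,6), (1,7), (2,1), (2,2), (2,3), (2,5), (3,2), (3,3), (3,4), (3,5), (4,3), (4,4), (4,5), (5,3), (5,4), (5,5), (5,6), (5,7), (6,4), (6,5), (6,7), (7,1), (7,2), (7,3), (7,6) — 27 in total.

27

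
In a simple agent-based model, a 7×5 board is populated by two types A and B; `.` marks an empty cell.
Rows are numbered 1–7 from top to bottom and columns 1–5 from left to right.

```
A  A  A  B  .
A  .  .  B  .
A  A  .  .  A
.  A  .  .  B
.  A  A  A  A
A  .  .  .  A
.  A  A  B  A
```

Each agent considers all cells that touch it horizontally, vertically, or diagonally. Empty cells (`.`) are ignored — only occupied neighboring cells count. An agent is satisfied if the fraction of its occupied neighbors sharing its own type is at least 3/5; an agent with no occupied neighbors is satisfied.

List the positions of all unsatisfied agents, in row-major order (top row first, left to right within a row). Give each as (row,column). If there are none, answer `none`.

(1,1)A 2/2 ok
(1,2)A 3/3 ok
(1,3)A 1/3 unhappy
(1,4)B 1/2 unhappy
(2,1)A 4/4 ok
(2,4)B 1/3 unhappy
(3,1)A 3/3 ok
(3,2)A 3/3 ok
(3,5)A 0/2 unhappy
(4,2)A 4/4 ok
(4,5)B 0/3 unhappy
(5,2)A 3/3 ok
(5,3)A 3/3 ok
(5,4)A 3/4 ok
(5,5)A 2/3 ok
(6,1)A 2/2 ok
(6,5)A 3/4 ok
(7,2)A 2/2 ok
(7,3)A 1/2 unhappy
(7,4)B 0/3 unhappy
(7,5)A 1/2 unhappy

(1,3), (1,4), (2,4), (3,5), (4,5), (7,3), (7,4), (7,5)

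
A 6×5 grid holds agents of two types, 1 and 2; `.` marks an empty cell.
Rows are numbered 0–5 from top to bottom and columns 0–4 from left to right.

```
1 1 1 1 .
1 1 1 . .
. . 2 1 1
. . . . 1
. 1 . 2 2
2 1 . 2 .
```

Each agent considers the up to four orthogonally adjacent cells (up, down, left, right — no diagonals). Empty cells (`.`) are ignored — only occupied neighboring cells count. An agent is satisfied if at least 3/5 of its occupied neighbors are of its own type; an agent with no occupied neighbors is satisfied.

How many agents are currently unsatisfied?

Row 0: (0,0)1 2/2 ✓ · (0,1)1 3/3 ✓ · (0,2)1 3/3 ✓ · (0,3)1 1/1 ✓
Row 1: (1,0)1 2/2 ✓ · (1,1)1 3/3 ✓ · (1,2)1 2/3 ✓
Row 2: (2,2)2 0/2 ✗ · (2,3)1 1/2 ✗ · (2,4)1 2/2 ✓
Row 3: (3,4)1 1/2 ✗
Row 4: (4,1)1 1/1 ✓ · (4,3)2 2/2 ✓ · (4,4)2 1/2 ✗
Row 5: (5,0)2 0/1 ✗ · (5,1)1 1/2 ✗ · (5,3)2 1/1 ✓
Unsatisfied: (2,2), (2,3), (3,4), (4,4), (5,0), (5,1) — 6 in total.

6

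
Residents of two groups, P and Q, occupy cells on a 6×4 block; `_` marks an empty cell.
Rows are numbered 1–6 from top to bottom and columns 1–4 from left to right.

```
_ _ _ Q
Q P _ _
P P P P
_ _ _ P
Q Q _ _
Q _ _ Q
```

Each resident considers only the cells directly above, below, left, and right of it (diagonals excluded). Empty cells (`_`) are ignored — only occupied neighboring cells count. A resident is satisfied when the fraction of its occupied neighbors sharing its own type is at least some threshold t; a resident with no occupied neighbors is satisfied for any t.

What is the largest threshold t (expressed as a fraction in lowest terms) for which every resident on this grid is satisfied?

Row 1: (1,4)Q — no occupied neighbors
Row 2: (2,1)Q 0/2 · (2,2)P 1/2
Row 3: (3,1)P 1/2 · (3,2)P 3/3 · (3,3)P 2/2 · (3,4)P 2/2
Row 4: (4,4)P 1/1
Row 5: (5,1)Q 2/2 · (5,2)Q 1/1
Row 6: (6,1)Q 1/1 · (6,4)Q — no occupied neighbors
The smallest same-type fraction is 0/2 at (2,1), which reduces to 0/1. Any threshold above that leaves this resident unsatisfied.

0/1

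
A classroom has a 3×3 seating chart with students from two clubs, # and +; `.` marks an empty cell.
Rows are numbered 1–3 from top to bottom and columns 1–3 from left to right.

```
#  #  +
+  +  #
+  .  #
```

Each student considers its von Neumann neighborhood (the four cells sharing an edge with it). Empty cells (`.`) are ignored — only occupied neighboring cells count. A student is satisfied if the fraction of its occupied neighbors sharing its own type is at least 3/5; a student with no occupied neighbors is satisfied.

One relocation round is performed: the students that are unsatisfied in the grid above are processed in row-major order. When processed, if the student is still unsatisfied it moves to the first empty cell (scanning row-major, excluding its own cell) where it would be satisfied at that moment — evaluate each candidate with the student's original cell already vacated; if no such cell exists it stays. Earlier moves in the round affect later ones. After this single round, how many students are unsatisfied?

Initially unsatisfied (in order): (1,1), (1,2), (1,3), (2,2), (2,3).
  (1,1): no empty cell satisfies it; stays.
  (1,2): no empty cell satisfies it; stays.
  (1,3) → (3,2).
  (2,2): no empty cell satisfies it; stays.
  (2,3) → (1,3).
Resulting grid:
# # #
+ + .
+ + #
Unsatisfied now: (1,1), (3,3).

2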